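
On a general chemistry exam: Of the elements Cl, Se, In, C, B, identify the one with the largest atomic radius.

In

B is in period 2, group 13; C is in period 2, group 14; Cl is in period 3, group 17; Se is in period 4, group 16; In is in period 5, group 13.
Radius decreases left→right (rising Z_eff, same n) and increases top→bottom (higher n).
These span different periods and groups, so the two trends combine.
B > C: B lies to the left of C in period 2, so the across-period effect alone puts B larger.
Cl > B: the two effects oppose for this pair; the down-group effect wins (99 vs 85 pm).
Se > Cl: relative to Cl, both the across-period and down-group shifts push Se's atomic radius up.
In > Se: both effects reinforce here, so In is clearly the larger of the two.
Approximate values (pm): B 85, C 75, Cl 99, Se 116, In 142.
The largest atomic radius among these belongs to In.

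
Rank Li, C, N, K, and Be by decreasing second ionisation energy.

IE_2 is the cost of taking one more electron from the +1 cation: Li⁺ is the bare [He] core; C⁺ still has 3 valence electrons; N⁺ still has 4 valence electrons; K⁺ is the bare [Ar] core; Be⁺ still has 1 valence electron.
Core electrons are held far more tightly than valence electrons, so K and Li top the IE_2 order.
Valence configurations: C⁺ [He]2s²2p¹, N⁺ [He]2s²2p², Be⁺ [He]2s¹.
The numbers (kJ/mol): Li 7298, C 2353, N 2856, K 3052, Be 1757.
Overall IE_2 order: Be < C < N < K < Li.

Li > K > N > C > Be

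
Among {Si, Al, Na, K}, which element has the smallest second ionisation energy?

Si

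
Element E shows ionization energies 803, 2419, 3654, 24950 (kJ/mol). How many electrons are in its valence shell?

3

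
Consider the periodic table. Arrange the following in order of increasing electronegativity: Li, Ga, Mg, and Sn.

Li < Mg < Ga < Sn

Electronegativity increases across a period and decreases down a group, tracking effective nuclear charge and atomic size.
A diagonal step moves right (one effect) and down (the opposite effect) at once.
Mg > Li: the two effects oppose for this pair; the across-period effect wins (1.31 vs 0.98).
Ga > Mg: period and group pull opposite ways; the across-period shift dominates (1.81 vs 1.31).
Sn > Ga: period and group pull opposite ways; the across-period shift dominates (1.96 vs 1.81).
For reference (Pauling): Li 0.98, Mg 1.31, Ga 1.81, Sn 1.96.
So from lowest to highest: Li < Mg < Ga < Sn.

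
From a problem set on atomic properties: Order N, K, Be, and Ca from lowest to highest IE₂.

Consider each +1 ion: N⁺ still has 4 valence electrons; K⁺ is the bare [Ar] core; Be⁺ still has 1 valence electron; Ca⁺ still has 1 valence electron.
Core electrons are held far more tightly than valence electrons, so K tops the IE_2 order.
Valence configurations: N⁺ [He]2s²2p², Be⁺ [He]2s¹, Ca⁺ [Ar]4s¹.
Approximate IE_2 values (kJ/mol): N 2856, K 3052, Be 1757, Ca 1145.
Putting it together, IE_2: Ca < Be < N < K.

Ca, Be, N, K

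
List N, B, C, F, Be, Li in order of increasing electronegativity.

Li is in period 2, group 1; Be is in period 2, group 2; B is in period 2, group 13; C is in period 2, group 14; N is in period 2, group 15; F is in period 2, group 17.
Smaller atoms with higher effective nuclear charge are more electronegative.
All lie in period 2, so electronegativity increases left to right.
So from lowest to highest: Li < Be < B < C < N < F.

Li < Be < B < C < N < F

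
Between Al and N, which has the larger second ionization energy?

Consider each +1 ion: Al⁺ still has 2 valence electrons; N⁺ still has 4 valence electrons.
All are still removing valence electrons, so compare the +1 ions as you would atoms: IE_2 generally rises across a period (higher Z_eff) and falls down a group (larger shell), subject to the usual subshell exceptions.
Valence configurations: Al⁺ [Ne]3s², N⁺ [He]2s²2p².
The numbers (kJ/mol): Al 1817, N 2856.
Overall IE_2 order: Al < N.

N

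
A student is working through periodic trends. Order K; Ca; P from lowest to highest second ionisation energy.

The second ionization energy removes an electron from the +1 ion. For each element: K⁺ is the bare [Ar] core; Ca⁺ still has 1 valence electron; P⁺ still has 4 valence electrons.
Breaking into a closed-shell core is much more expensive than removing a leftover valence electron — K has the largest IE_2 here.
Valence configurations: Ca⁺ [Ar]4s¹, P⁺ [Ne]3s²3p².
The numbers (kJ/mol): K 3052, Ca 1145, P 1907.
Hence IE_2: Ca < P < K.

Ca < P < K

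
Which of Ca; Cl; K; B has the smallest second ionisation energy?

After 1 electron has been removed, what remains? Ca⁺ still has 1 valence electron; Cl⁺ still has 6 valence electrons; K⁺ is the bare [Ar] core; B⁺ still has 2 valence electrons.
Pulling an electron out of a noble-gas core costs far more than removing a remaining valence electron, so K sits at the high end of IE_2.
Valence configurations: Ca⁺ [Ar]4s¹, Cl⁺ [Ne]3s²3p⁴, B⁺ [He]2s².
Approximate IE_2 values (kJ/mol): Ca 1145, Cl 2298, K 3052, B 2427.
Hence IE_2: Ca < Cl < B < K.

Ca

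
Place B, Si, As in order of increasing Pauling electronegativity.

Si < B < As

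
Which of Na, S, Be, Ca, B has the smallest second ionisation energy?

Ca

The second ionization energy removes an electron from the +1 ion. For each element: Na⁺ is the bare [Ne] core; S⁺ still has 5 valence electrons; Be⁺ still has 1 valence electron; Ca⁺ still has 1 valence electron; B⁺ still has 2 valence electrons.
Breaking into a closed-shell core is much more expensive than removing a leftover valence electron — Na has the largest IE_2 here.
Valence configurations: S⁺ [Ne]3s²3p³, Be⁺ [He]2s¹, Ca⁺ [Ar]4s¹, B⁺ [He]2s².
The numbers (kJ/mol): Na 4562, S 2252, Be 1757, Ca 1145, B 2427.
Hence IE_2: Ca < Be < S < B < Na.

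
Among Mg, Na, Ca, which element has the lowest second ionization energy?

Ca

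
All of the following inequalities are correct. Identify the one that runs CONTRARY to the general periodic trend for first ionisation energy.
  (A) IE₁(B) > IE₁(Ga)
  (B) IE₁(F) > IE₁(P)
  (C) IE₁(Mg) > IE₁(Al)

The general trend: first ionisation energy increases across a period and decreases down a group.
(A) B (period 2, group 13) vs Ga (period 4, group 13): the stated order agrees with the simple trend.
(B) F (period 2, group 17) vs P (period 3, group 15): the stated order agrees with the simple trend.
(C) Mg (period 3, group 2) vs Al (period 3, group 13): the stated order contradicts the simple trend.
The exception is (C): Al's single 3p electron is easier to remove than one from Mg's filled 3s².

(C)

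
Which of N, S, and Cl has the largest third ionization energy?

The third ionization energy removes an electron from the +2 ion. For each element: N²⁺ still has 3 valence electrons; S²⁺ still has 4 valence electrons; Cl²⁺ still has 5 valence electrons.
All are still removing valence electrons, so compare the +2 ions as you would atoms: IE_3 generally rises across a period (higher Z_eff) and falls down a group (larger shell), subject to the usual subshell exceptions.
Valence configurations: N²⁺ [He]2s²2p¹, S²⁺ [Ne]3s²3p², Cl²⁺ [Ne]3s²3p³.
Approximate IE_3 values (kJ/mol): N 4578, S 3357, Cl 3822.
Hence IE_3: S < Cl < N.

N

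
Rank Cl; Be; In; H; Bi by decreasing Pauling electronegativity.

H is in period 1, group 1; Be is in period 2, group 2; Cl is in period 3, group 17; In is in period 5, group 13; Bi is in period 6, group 15.
Smaller atoms with higher effective nuclear charge are more electronegative.
These span different periods and groups, so the two trends combine.
In > Be: period and group pull opposite ways; the across-period shift dominates (1.78 vs 1.57).
Bi > In: the two effects oppose for this pair; the across-period effect wins (2.02 vs 1.78).
H > Bi: the two effects oppose for this pair; the down-group effect wins (2.20 vs 2.02).
Cl > H: the two effects oppose for this pair; the across-period effect wins (3.16 vs 2.20).
Tabulated electronegativity (Pauling): H 2.20, Be 1.57, Cl 3.16, In 1.78, Bi 2.02.
So from highest to lowest: Cl > H > Bi > In > Be.

Cl, H, Bi, In, Be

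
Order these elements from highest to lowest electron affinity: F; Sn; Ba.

F is in period 2, group 17; Sn is in period 5, group 14; Ba is in period 6, group 2.
EA tends to increase across a period and decrease down a group, though the pattern is less regular than for IE or radius.
Here both period and group differ, so the two effects have to be weighed against each other.
Sn > Ba: both effects reinforce here, so Sn is clearly the higher of the two.
F > Sn: both effects reinforce here, so F is clearly the higher of the two.
Tabulated electron affinity (kJ/mol): F 328, Sn 107, Ba 14.
So from highest to lowest: F > Sn > Ba.

F > Sn > Ba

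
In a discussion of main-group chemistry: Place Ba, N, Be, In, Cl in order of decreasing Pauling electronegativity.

Cl > N > In > Be > Ba

Be is in period 2, group 2; N is in period 2, group 15; Cl is in period 3, group 17; In is in period 5, group 13; Ba is in period 6, group 2.
Atoms toward the upper right of the periodic table pull bonding electrons most strongly.
These span different periods and groups, so the two trends combine.
Be > Ba: they share group 2; the group trend gives Be the larger value.
In > Be: period and group pull opposite ways; the across-period shift dominates (1.78 vs 1.57).
N > In: relative to In, both the across-period and down-group shifts push N's electronegativity up.
Cl > N: the two effects oppose for this pair; the across-period effect wins (3.16 vs 3.04).
For reference (Pauling): Be 1.57, N 3.04, Cl 3.16, In 1.78, Ba 0.89.
So from highest to lowest: Cl > N > In > Be > Ba.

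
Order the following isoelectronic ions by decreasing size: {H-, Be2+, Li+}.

H- > Li+ > Be2+

All of these have 2 electrons, so size is governed by nuclear charge alone: the more protons, the stronger the pull on the same electron cloud, and the smaller the ion.
Nuclear charges: Be2+ (Z=4), Li+ (Z=3), H- (Z=1).
Largest to smallest: H- > Li+ > Be2+.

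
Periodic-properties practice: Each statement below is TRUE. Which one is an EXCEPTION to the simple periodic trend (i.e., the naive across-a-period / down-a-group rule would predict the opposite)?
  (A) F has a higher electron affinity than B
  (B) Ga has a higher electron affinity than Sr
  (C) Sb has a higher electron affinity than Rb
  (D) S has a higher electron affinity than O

The general trend: electron affinity increases across a period and decreases down a group.
(A) F (period 2, group 17) vs B (period 2, group 13): the stated order agrees with the simple trend.
(B) Ga (period 4, group 13) vs Sr (period 5, group 2): the stated order agrees with the simple trend.
(C) Sb (period 5, group 15) vs Rb (period 5, group 1): the stated order agrees with the simple trend.
(D) S (period 3, group 16) vs O (period 2, group 16): the stated order contradicts the simple trend.
The exception is (D): the compact 2p subshell of O repels the added electron more than S's larger 3p does.

(D)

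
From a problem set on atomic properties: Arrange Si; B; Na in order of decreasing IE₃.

Na > B > Si

Consider each +2 ion: Si²⁺ still has 2 valence electrons; B²⁺ still has 1 valence electron; Na²⁺ is already 1 electron into the core.
Pulling an electron out of a noble-gas core costs far more than removing a remaining valence electron, so Na sits at the high end of IE_3.
Valence configurations: Si²⁺ [Ne]3s², B²⁺ [He]2s¹.
Tabulated IE_3 (kJ/mol): Si 3232, B 3660, Na 6910.
Hence IE_3: Si < B < Na.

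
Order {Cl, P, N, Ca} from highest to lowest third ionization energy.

The third ionization energy removes an electron from the +2 ion. For each element: Cl²⁺ still has 5 valence electrons; P²⁺ still has 3 valence electrons; N²⁺ still has 3 valence electrons; Ca²⁺ is the bare [Ar] core.
Pulling an electron out of a noble-gas core costs far more than removing a remaining valence electron, so Ca sits at the high end of IE_3.
Valence configurations: Cl²⁺ [Ne]3s²3p³, P²⁺ [Ne]3s²3p¹, N²⁺ [He]2s²2p¹.
Approximate IE_3 values (kJ/mol): Cl 3822, P 2914, N 4578, Ca 4912.
So the third ionization energies run P < Cl < N < Ca.

Ca > N > Cl > P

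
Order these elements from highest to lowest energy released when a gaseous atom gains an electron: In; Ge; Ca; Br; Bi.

Ca is in period 4, group 2; Ge is in period 4, group 14; Br is in period 4, group 17; In is in period 5, group 13; Bi is in period 6, group 15.
EA tends to increase across a period and decrease down a group, though the pattern is less regular than for IE or radius.
These span different periods and groups, so the two trends combine.
In > Ca: period and group pull opposite ways; the across-period shift dominates (29 vs 2 kJ/mol).
Bi > In: period and group pull opposite ways; the across-period shift dominates (91 vs 29 kJ/mol).
Ge > Bi: the two effects oppose for this pair; the down-group effect wins (119 vs 91 kJ/mol).
Br > Ge: Br lies to the right of Ge in period 4, so the across-period effect alone puts Br higher.
For reference (kJ/mol): Ca 2, Ge 119, Br 325, In 29, Bi 91.
So from highest to lowest: Br > Ge > Bi > In > Ca.

Br > Ge > Bi > In > Ca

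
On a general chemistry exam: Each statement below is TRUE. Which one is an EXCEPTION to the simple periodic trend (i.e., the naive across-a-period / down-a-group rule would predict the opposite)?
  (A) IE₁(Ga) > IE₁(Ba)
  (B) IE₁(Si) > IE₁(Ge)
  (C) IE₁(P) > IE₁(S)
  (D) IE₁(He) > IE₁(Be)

The general trend: first ionisation energy increases across a period and decreases down a group.
(A) Ga (period 4, group 13) vs Ba (period 6, group 2): the stated order agrees with the simple trend.
(B) Si (period 3, group 14) vs Ge (period 4, group 14): the stated order agrees with the simple trend.
(C) P (period 3, group 15) vs S (period 3, group 16): the stated order contradicts the simple trend.
(D) He (period 1, group 18) vs Be (period 2, group 2): the stated order agrees with the simple trend.
The exception is (C): S (3p⁴) ionizes more easily than half-filled P (3p³) because the paired 3p electron in S is pushed out by e⁻–e⁻ repulsion.

(C)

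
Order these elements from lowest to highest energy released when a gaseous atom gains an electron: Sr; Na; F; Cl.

F is in period 2, group 17; Na is in period 3, group 1; Cl is in period 3, group 17; Sr is in period 5, group 2.
EA tends to increase across a period and decrease down a group, though the pattern is less regular than for IE or radius.
Neither a single period nor a single group — weigh both effects.
Na > Sr: period and group pull opposite ways; the down-group shift dominates (53 vs 5 kJ/mol).
F > Na: both effects reinforce here, so F is clearly the higher of the two.
Cl > F: this pair runs against the simple trend — see the exception note.
Note the exception: Cl has a higher electron affinity than F, contrary to the simple trend — F's small 2p subshell makes the incoming electron feel strong e⁻–e⁻ repulsion, so Cl actually releases more energy on gaining an electron.
For reference (kJ/mol): F 328, Na 53, Cl 349, Sr 5.
So from lowest to highest: Sr < Na < F < Cl.

Sr, Na, F, Cl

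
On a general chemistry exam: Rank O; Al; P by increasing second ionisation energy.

Consider each +1 ion: O⁺ still has 5 valence electrons; Al⁺ still has 2 valence electrons; P⁺ still has 4 valence electrons.
All are still removing valence electrons, so compare the +1 ions as you would atoms: IE_2 generally rises across a period (higher Z_eff) and falls down a group (larger shell), subject to the usual subshell exceptions.
Valence configurations: O⁺ [He]2s²2p³, Al⁺ [Ne]3s², P⁺ [Ne]3s²3p².
The numbers (kJ/mol): O 3388, Al 1817, P 1907.
Overall IE_2 order: Al < P < O.

Al < P < O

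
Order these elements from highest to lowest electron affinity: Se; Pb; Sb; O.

Se, O, Sb, Pb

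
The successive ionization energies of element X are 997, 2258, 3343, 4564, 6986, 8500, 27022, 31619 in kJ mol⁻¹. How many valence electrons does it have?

6

Look for the largest jump between consecutive ionization energies: IE7/IE6 ≈ 3.2, far larger than any earlier ratio.
That jump marks the point where a core electron is being removed. So the atom has 6 valence electrons.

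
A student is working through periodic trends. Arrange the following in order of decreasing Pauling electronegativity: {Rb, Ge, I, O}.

O > I > Ge > Rb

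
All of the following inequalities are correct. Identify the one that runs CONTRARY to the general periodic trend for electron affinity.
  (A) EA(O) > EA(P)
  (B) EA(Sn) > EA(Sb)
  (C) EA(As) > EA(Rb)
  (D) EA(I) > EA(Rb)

The general trend: electron affinity increases across a period and decreases down a group.
(A) O (period 2, group 16) vs P (period 3, group 15): the stated order agrees with the simple trend.
(B) Sn (period 5, group 14) vs Sb (period 5, group 15): the stated order contradicts the simple trend.
(C) As (period 4, group 15) vs Rb (period 5, group 1): the stated order agrees with the simple trend.
(D) I (period 5, group 17) vs Rb (period 5, group 1): the stated order agrees with the simple trend.
The exception is (B): adding an electron to Sb's half-filled 5p³ is unfavourable, so Sn has the more exothermic EA.

(B)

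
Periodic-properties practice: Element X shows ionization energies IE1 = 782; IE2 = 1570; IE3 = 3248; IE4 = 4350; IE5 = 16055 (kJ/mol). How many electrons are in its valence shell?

4

Look for the largest jump between consecutive ionization energies: IE5/IE4 ≈ 3.7, far larger than any earlier ratio.
That jump marks the point where a core electron is being removed. So the atom has 4 valence electrons.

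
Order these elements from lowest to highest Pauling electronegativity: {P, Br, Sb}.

Sb < P < Br

P is in period 3, group 15; Br is in period 4, group 17; Sb is in period 5, group 15.
EN rises left→right (higher Z_eff, smaller atoms) and falls top→bottom (larger, more shielded atoms).
Neither a single period nor a single group — weigh both effects.
P > Sb: they share group 15; the group trend gives P the larger value.
Br > P: period and group pull opposite ways; the across-period shift dominates (2.96 vs 2.19).
Tabulated electronegativity (Pauling): P 2.19, Br 2.96, Sb 2.05.
So from lowest to highest: Sb < P < Br.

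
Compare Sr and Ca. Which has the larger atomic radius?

Ca is in period 4, group 2; Sr is in period 5, group 2.
Across a period the added protons contract the valence shell; down a group each new principal shell makes the atom larger.
All are in group 2, so atomic radius increases down the group.
So Sr has the larger atomic radius (Sr > Ca).

Sr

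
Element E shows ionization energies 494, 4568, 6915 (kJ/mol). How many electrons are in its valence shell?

1

Look for the largest jump between consecutive ionization energies: IE2/IE1 ≈ 9.2, far larger than any earlier ratio.
That jump marks the point where a core electron is being removed. So the atom has 1 valence electron.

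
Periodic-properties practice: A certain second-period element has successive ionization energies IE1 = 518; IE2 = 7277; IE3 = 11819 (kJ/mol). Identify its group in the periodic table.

Look for the largest jump between consecutive ionization energies: IE2/IE1 ≈ 14.0, far larger than any earlier ratio.
That jump marks the point where a core electron is being removed. So the atom has 1 valence electron.
A main-group element with 1 valence electron is in group 1.

Group 1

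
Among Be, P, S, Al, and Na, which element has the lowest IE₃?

Al

IE_3 is the cost of taking one more electron from the +2 cation: Be²⁺ is the bare [He] core; P²⁺ still has 3 valence electrons; S²⁺ still has 4 valence electrons; Al²⁺ still has 1 valence electron; Na²⁺ is already 1 electron into the core.
Core electrons are held far more tightly than valence electrons, so Na and Be top the IE_3 order.
Valence configurations: P²⁺ [Ne]3s²3p¹, S²⁺ [Ne]3s²3p², Al²⁺ [Ne]3s¹.
Approximate IE_3 values (kJ/mol): Be 14849, P 2914, S 3357, Al 2745, Na 6910.
Hence IE_3: Al < P < S < Na < Be.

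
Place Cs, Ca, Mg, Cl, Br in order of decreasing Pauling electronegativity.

Cl > Br > Mg > Ca > Cs

Mg is in period 3, group 2; Cl is in period 3, group 17; Ca is in period 4, group 2; Br is in period 4, group 17; Cs is in period 6, group 1.
Atoms toward the upper right of the periodic table pull bonding electrons most strongly.
Here both period and group differ, so the two effects have to be weighed against each other.
Ca > Cs: relative to Cs, both the across-period and down-group shifts push Ca's electronegativity up.
Mg > Ca: they share group 2; the group trend gives Mg the larger value.
Br > Mg: the two effects oppose for this pair; the across-period effect wins (2.96 vs 1.31).
Cl > Br: they share group 17; the group trend gives Cl the larger value.
Tabulated electronegativity (Pauling): Mg 1.31, Cl 3.16, Ca 1.00, Br 2.96, Cs 0.79.
So from highest to lowest: Cl > Br > Mg > Ca > Cs.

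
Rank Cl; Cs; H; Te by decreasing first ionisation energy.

H is in period 1, group 1; Cl is in period 3, group 17; Te is in period 5, group 16; Cs is in period 6, group 1.
Removing the outermost electron gets harder across a period and easier down a group.
Here both period and group differ, so the two effects have to be weighed against each other.
Te > Cs: relative to Cs, both the across-period and down-group shifts push Te's first ionization energy up.
Cl > Te: relative to Te, both the across-period and down-group shifts push Cl's first ionization energy up.
H > Cl: the two effects oppose for this pair; the down-group effect wins (1312 vs 1251 kJ/mol).
For reference (kJ/mol): H 1312, Cl 1251, Te 869, Cs 376.
So from highest to lowest: H > Cl > Te > Cs.

H > Cl > Te > Cs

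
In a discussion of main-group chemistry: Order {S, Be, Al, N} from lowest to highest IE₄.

S < N < Al < Be

IE_4 is the cost of taking one more electron from the +3 cation: S³⁺ still has 3 valence electrons; Be³⁺ is already 1 electron into the core; Al³⁺ is the bare [Ne] core; N³⁺ still has 2 valence electrons.
Breaking into a closed-shell core is much more expensive than removing a leftover valence electron — Al and Be have the largest IE_4 here.
Valence configurations: S³⁺ [Ne]3s²3p¹, N³⁺ [He]2s².
The numbers (kJ/mol): S 4556, Be 21007, Al 11577, N 7475.
Putting it together, IE_4: S < N < Al < Be.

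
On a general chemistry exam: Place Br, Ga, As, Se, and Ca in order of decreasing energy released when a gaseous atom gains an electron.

Ca is in period 4, group 2; Ga is in period 4, group 13; As is in period 4, group 15; Se is in period 4, group 16; Br is in period 4, group 17.
Electron affinity generally becomes more exothermic across a period toward the halogens and less exothermic down a group.
All lie in period 4, so electron affinity increases left to right.
So from highest to lowest: Br > Se > As > Ga > Ca.

Br > Se > As > Ga > Ca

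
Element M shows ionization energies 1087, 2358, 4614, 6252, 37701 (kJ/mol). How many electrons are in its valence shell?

4

Look for the largest jump between consecutive ionization energies: IE5/IE4 ≈ 6.0, far larger than any earlier ratio.
That jump marks the point where a core electron is being removed. So the atom has 4 valence electrons.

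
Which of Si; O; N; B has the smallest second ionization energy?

Si

Consider each +1 ion: Si⁺ still has 3 valence electrons; O⁺ still has 5 valence electrons; N⁺ still has 4 valence electrons; B⁺ still has 2 valence electrons.
All are still removing valence electrons, so compare the +1 ions as you would atoms: IE_2 generally rises across a period (higher Z_eff) and falls down a group (larger shell), subject to the usual subshell exceptions.
Valence configurations: Si⁺ [Ne]3s²3p¹, O⁺ [He]2s²2p³, N⁺ [He]2s²2p², B⁺ [He]2s².
Approximate IE_2 values (kJ/mol): Si 1577, O 3388, N 2856, B 2427.
Putting it together, IE_2: Si < B < N < O.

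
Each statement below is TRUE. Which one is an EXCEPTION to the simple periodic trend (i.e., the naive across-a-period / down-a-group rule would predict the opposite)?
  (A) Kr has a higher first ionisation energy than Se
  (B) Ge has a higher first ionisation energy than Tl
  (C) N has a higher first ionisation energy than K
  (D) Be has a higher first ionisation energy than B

The general trend: first ionisation energy increases across a period and decreases down a group.
(A) Kr (period 4, group 18) vs Se (period 4, group 16): the stated order agrees with the simple trend.
(B) Ge (period 4, group 14) vs Tl (period 6, group 13): the stated order agrees with the simple trend.
(C) N (period 2, group 15) vs K (period 4, group 1): the stated order agrees with the simple trend.
(D) Be (period 2, group 2) vs B (period 2, group 13): the stated order contradicts the simple trend.
The exception is (D): removing B's lone 2p electron is easier than breaking Be's filled 2s².

(D)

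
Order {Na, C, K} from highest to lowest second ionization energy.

Na > K > C

IE_2 is the cost of taking one more electron from the +1 cation: Na⁺ is the bare [Ne] core; C⁺ still has 3 valence electrons; K⁺ is the bare [Ar] core.
Core electrons are held far more tightly than valence electrons, so K and Na top the IE_2 order.
Approximate IE_2 values (kJ/mol): Na 4562, C 2353, K 3052.
Hence IE_2: C < K < Na.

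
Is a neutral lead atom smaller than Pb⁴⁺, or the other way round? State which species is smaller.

Pb⁴⁺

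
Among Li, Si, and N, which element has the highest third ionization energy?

After 2 electrons have been removed, what remains? Li²⁺ is already 1 electron into the core; Si²⁺ still has 2 valence electrons; N²⁺ still has 3 valence electrons.
Core electrons are held far more tightly than valence electrons, so Li tops the IE_3 order.
Valence configurations: Si²⁺ [Ne]3s², N²⁺ [He]2s²2p¹.
The numbers (kJ/mol): Li 11815, Si 3232, N 4578.
Hence IE_3: Si < N < Li.

Li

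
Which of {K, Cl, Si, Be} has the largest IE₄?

The fourth ionization energy removes an electron from the +3 ion. For each element: K³⁺ is already 2 electrons into the core; Cl³⁺ still has 4 valence electrons; Si³⁺ still has 1 valence electron; Be³⁺ is already 1 electron into the core.
Core electrons are held far more tightly than valence electrons, so K and Be top the IE_4 order.
Valence configurations: Cl³⁺ [Ne]3s²3p², Si³⁺ [Ne]3s¹.
The numbers (kJ/mol): K 5877, Cl 5159, Si 4356, Be 21007.
Putting it together, IE_4: Si < Cl < K < Be.

Be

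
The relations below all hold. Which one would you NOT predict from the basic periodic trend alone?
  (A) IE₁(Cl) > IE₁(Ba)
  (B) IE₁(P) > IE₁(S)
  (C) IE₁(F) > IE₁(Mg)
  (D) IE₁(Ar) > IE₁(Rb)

(B)

The general trend: first ionisation energy increases across a period and decreases down a group.
(A) Cl (period 3, group 17) vs Ba (period 6, group 2): the stated order agrees with the simple trend.
(B) P (period 3, group 15) vs S (period 3, group 16): the stated order contradicts the simple trend.
(C) F (period 2, group 17) vs Mg (period 3, group 2): the stated order agrees with the simple trend.
(D) Ar (period 3, group 18) vs Rb (period 5, group 1): the stated order agrees with the simple trend.
The exception is (B): S (3p⁴) ionizes more easily than half-filled P (3p³) because the paired 3p electron in S is pushed out by e⁻–e⁻ repulsion.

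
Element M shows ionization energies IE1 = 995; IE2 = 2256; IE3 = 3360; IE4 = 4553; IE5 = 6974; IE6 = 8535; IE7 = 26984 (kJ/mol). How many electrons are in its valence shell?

6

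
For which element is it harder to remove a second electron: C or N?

N

IE_2 is the cost of taking one more electron from the +1 cation: C⁺ still has 3 valence electrons; N⁺ still has 4 valence electrons.
All are still removing valence electrons, so compare the +1 ions as you would atoms: IE_2 generally rises across a period (higher Z_eff) and falls down a group (larger shell), subject to the usual subshell exceptions.
Valence configurations: C⁺ [He]2s²2p¹, N⁺ [He]2s²2p².
Tabulated IE_2 (kJ/mol): C 2353, N 2856.
Putting it together, IE_2: C < N.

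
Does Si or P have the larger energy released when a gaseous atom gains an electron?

Si

Atoms with high Z_eff and room in the valence shell (especially the halogens) have the most exothermic electron affinities.
All lie in period 3; the across-period trend (electron affinity increases left to right) applies, with the exception below.
Note the exception: Si has a higher electron affinity than P, contrary to the simple trend — adding an electron to P's half-filled 3p³ is unfavourable, so Si (3p²) has the more exothermic EA.
Tabulated electron affinity (kJ/mol): Si 134, P 72.
So Si has the larger energy released when a gaseous atom gains an electron (Si > P).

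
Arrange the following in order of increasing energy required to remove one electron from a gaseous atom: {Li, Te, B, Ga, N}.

Li < Ga < B < Te < N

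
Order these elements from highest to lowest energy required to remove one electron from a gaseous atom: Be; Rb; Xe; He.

Removing the outermost electron gets harder across a period and easier down a group.
These span different periods and groups, so the two trends combine.
Be > Rb: both effects reinforce here, so Be is clearly the higher of the two.
Xe > Be: the two effects oppose for this pair; the across-period effect wins (1170 vs 900 kJ/mol).
He > Xe: they share group 18; the group trend gives He the larger value.
Tabulated first ionization energy (kJ/mol): He 2372, Be 900, Rb 403, Xe 1170.
So from highest to lowest: He > Xe > Be > Rb.

He > Xe > Be > Rb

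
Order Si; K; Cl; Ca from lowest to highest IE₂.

Ca < Si < Cl < K

IE_2 is the cost of taking one more electron from the +1 cation: Si⁺ still has 3 valence electrons; K⁺ is the bare [Ar] core; Cl⁺ still has 6 valence electrons; Ca⁺ still has 1 valence electron.
Core electrons are held far more tightly than valence electrons, so K tops the IE_2 order.
Valence configurations: Si⁺ [Ne]3s²3p¹, Cl⁺ [Ne]3s²3p⁴, Ca⁺ [Ar]4s¹.
Approximate IE_2 values (kJ/mol): Si 1577, K 3052, Cl 2298, Ca 1145.
Overall IE_2 order: Ca < Si < Cl < K.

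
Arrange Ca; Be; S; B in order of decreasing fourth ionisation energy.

B > Be > Ca > S

The fourth ionization energy removes an electron from the +3 ion. For each element: Ca³⁺ is already 1 electron into the core; Be³⁺ is already 1 electron into the core; S³⁺ still has 3 valence electrons; B³⁺ is the bare [He] core.
Pulling an electron out of a noble-gas core costs far more than removing a remaining valence electron, so Ca, Be and B sit at the high end of IE_4.
Tabulated IE_4 (kJ/mol): Ca 6491, Be 21007, S 4556, B 25026.
Hence IE_4: S < Ca < Be < B.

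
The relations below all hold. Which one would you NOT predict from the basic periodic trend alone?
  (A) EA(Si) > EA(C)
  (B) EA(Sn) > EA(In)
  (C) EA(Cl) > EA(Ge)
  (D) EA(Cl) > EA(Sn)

The general trend: electron affinity increases across a period and decreases down a group.
(A) Si (period 3, group 14) vs C (period 2, group 14): the stated order contradicts the simple trend.
(B) Sn (period 5, group 14) vs In (period 5, group 13): the stated order agrees with the simple trend.
(C) Cl (period 3, group 17) vs Ge (period 4, group 14): the stated order agrees with the simple trend.
(D) Cl (period 3, group 17) vs Sn (period 5, group 14): the stated order agrees with the simple trend.
The exception is (A): Si's larger, more diffuse 3p orbitals accept an added electron slightly more readily than C's compact 2p.

(A)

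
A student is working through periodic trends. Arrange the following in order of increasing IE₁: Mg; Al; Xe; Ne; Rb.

Rb < Al < Mg < Xe < Ne

IE₁ increases left→right with effective nuclear charge and decreases top→bottom as the valence shell moves farther out.
These span different periods and groups, so the two trends combine.
Al > Rb: relative to Rb, both the across-period and down-group shifts push Al's first ionization energy up.
Mg > Al: this pair runs against the simple trend — see the exception note.
Xe > Mg: period and group pull opposite ways; the across-period shift dominates (1170 vs 738 kJ/mol).
Ne > Xe: they share group 18; the group trend gives Ne the larger value.
Note the exception: Mg has a higher first ionization energy than Al, contrary to the simple trend — Al's single 3p electron is easier to remove than one from Mg's filled 3s².
Tabulated first ionization energy (kJ/mol): Ne 2081, Mg 738, Al 578, Rb 403, Xe 1170.
So from lowest to highest: Rb < Al < Mg < Xe < Ne.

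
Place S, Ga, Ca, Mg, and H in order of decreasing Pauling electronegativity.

S > H > Ga > Mg > Ca

EN rises left→right (higher Z_eff, smaller atoms) and falls top→bottom (larger, more shielded atoms).
Here both period and group differ, so the two effects have to be weighed against each other.
Mg > Ca: they share group 2; the group trend gives Mg the larger value.
Ga > Mg: the two effects oppose for this pair; the across-period effect wins (1.81 vs 1.31).
H > Ga: the two effects oppose for this pair; the down-group effect wins (2.20 vs 1.81).
S > H: period and group pull opposite ways; the across-period shift dominates (2.58 vs 2.20).
Tabulated electronegativity (Pauling): H 2.20, Mg 1.31, S 2.58, Ca 1.00, Ga 1.81.
So from highest to lowest: S > H > Ga > Mg > Ca.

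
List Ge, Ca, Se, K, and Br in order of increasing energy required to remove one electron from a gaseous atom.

K, Ca, Ge, Se, Br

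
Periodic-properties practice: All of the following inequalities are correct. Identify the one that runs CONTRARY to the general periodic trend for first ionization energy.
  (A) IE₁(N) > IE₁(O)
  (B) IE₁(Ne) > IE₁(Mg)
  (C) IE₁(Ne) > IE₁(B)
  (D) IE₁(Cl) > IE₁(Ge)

The general trend: first ionization energy increases across a period and decreases down a group.
(A) N (period 2, group 15) vs O (period 2, group 16): the stated order contradicts the simple trend.
(B) Ne (period 2, group 18) vs Mg (period 3, group 2): the stated order agrees with the simple trend.
(C) Ne (period 2, group 18) vs B (period 2, group 13): the stated order agrees with the simple trend.
(D) Cl (period 3, group 17) vs Ge (period 4, group 14): the stated order agrees with the simple trend.
The exception is (A): pairing an electron in O's 2p⁴ costs repulsion energy, so O ionizes more easily than half-filled N (2p³).

(A)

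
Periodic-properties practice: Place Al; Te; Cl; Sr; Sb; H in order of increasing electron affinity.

Sr, Al, H, Sb, Te, Cl

H is in period 1, group 1; Al is in period 3, group 13; Cl is in period 3, group 17; Sr is in period 5, group 2; Sb is in period 5, group 15; Te is in period 5, group 16.
Adding an electron releases more energy for atoms nearer the top right (short of the noble gases).
Neither a single period nor a single group — weigh both effects.
Al > Sr: both effects reinforce here, so Al is clearly the higher of the two.
H > Al: the two effects oppose for this pair; the down-group effect wins (73 vs 42 kJ/mol).
Sb > H: the two effects oppose for this pair; the across-period effect wins (103 vs 73 kJ/mol).
Te > Sb: Te lies to the right of Sb in period 5, so the across-period effect alone puts Te higher.
Cl > Te: relative to Te, both the across-period and down-group shifts push Cl's electron affinity up.
For reference (kJ/mol): H 73, Al 42, Cl 349, Sr 5, Sb 103, Te 190.
So from lowest to highest: Sr < Al < H < Sb < Te < Cl.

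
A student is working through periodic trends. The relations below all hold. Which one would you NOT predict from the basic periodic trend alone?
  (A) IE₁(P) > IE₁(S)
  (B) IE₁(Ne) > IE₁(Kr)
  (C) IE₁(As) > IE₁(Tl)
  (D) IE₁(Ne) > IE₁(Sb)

(A)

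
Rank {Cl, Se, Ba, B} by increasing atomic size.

B is in period 2, group 13; Cl is in period 3, group 17; Se is in period 4, group 16; Ba is in period 6, group 2.
Across a period the added protons contract the valence shell; down a group each new principal shell makes the atom larger.
Neither a single period nor a single group — weigh both effects.
Cl > B: the two effects oppose for this pair; the down-group effect wins (99 vs 85 pm).
Se > Cl: relative to Cl, both the across-period and down-group shifts push Se's atomic radius up.
Ba > Se: relative to Se, both the across-period and down-group shifts push Ba's atomic radius up.
Tabulated atomic radius (pm): B 85, Cl 99, Se 116, Ba 196.
So from smallest to largest: B < Cl < Se < Ba.

B < Cl < Se < Ba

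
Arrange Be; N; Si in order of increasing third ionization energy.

Consider each +2 ion: Be²⁺ is the bare [He] core; N²⁺ still has 3 valence electrons; Si²⁺ still has 2 valence electrons.
Breaking into a closed-shell core is much more expensive than removing a leftover valence electron — Be has the largest IE_3 here.
Valence configurations: N²⁺ [He]2s²2p¹, Si²⁺ [Ne]3s².
Tabulated IE_3 (kJ/mol): Be 14849, N 4578, Si 3232.
Overall IE_3 order: Si < N < Be.

Si, N, Be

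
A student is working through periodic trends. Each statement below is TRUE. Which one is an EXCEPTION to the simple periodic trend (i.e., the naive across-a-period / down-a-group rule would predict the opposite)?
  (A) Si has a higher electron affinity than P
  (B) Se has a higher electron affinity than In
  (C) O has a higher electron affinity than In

(A)

The general trend: electron affinity increases across a period and decreases down a group.
(A) Si (period 3, group 14) vs P (period 3, group 15): the stated order contradicts the simple trend.
(B) Se (period 4, group 16) vs In (period 5, group 13): the stated order agrees with the simple trend.
(C) O (period 2, group 16) vs In (period 5, group 13): the stated order agrees with the simple trend.
The exception is (A): adding an electron to P's half-filled 3p³ is unfavourable, so Si (3p²) has the more exothermic EA.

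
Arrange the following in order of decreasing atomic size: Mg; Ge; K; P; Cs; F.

Cs, K, Mg, Ge, P, F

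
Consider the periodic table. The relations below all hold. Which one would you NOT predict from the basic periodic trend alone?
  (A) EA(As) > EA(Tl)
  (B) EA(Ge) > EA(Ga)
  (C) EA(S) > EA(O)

(C)

The general trend: electron affinity increases across a period and decreases down a group.
(A) As (period 4, group 15) vs Tl (period 6, group 13): the stated order agrees with the simple trend.
(B) Ge (period 4, group 14) vs Ga (period 4, group 13): the stated order agrees with the simple trend.
(C) S (period 3, group 16) vs O (period 2, group 16): the stated order contradicts the simple trend.
The exception is (C): the compact 2p subshell of O repels the added electron more than S's larger 3p does.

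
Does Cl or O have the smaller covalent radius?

O is in period 2, group 16; Cl is in period 3, group 17.
Radius decreases left→right (rising Z_eff, same n) and increases top→bottom (higher n).
A diagonal step moves right (one effect) and down (the opposite effect) at once.
Cl > O: the two effects oppose for this pair; the down-group effect wins (99 vs 63 pm).
Approximate values (pm): O 63, Cl 99.
So O has the smaller covalent radius (O < Cl).

O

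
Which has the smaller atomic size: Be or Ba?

Be

Be is in period 2, group 2; Ba is in period 6, group 2.
Moving right in a period, electrons are added to the same shell under a stronger nuclear pull, so atoms get smaller; moving down, a new shell is opened and atoms get larger.
All are in group 2, so atomic radius increases down the group.
So Be has the smaller atomic size (Be < Ba).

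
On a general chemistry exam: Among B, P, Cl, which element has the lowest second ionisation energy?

P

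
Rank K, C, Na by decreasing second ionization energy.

The second ionization energy removes an electron from the +1 ion. For each element: K⁺ is the bare [Ar] core; C⁺ still has 3 valence electrons; Na⁺ is the bare [Ne] core.
Pulling an electron out of a noble-gas core costs far more than removing a remaining valence electron, so K and Na sit at the high end of IE_2.
Approximate IE_2 values (kJ/mol): K 3052, C 2353, Na 4562.
Overall IE_2 order: C < K < Na.

Na > K > C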